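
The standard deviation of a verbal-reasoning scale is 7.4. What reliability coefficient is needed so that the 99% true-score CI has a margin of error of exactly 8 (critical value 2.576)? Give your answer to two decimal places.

0.82

Required SEM = 8 / 2.576 ≈ 3.1056
Required reliability = 1 − (SEM/SD)² = 1 − 0.1761 ≈ 0.8239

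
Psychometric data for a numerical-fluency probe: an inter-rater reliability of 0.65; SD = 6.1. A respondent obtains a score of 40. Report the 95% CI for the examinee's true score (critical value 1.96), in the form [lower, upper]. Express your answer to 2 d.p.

[32.93, 47.07]

The standard error of measurement is 6.100*√(1 − 0.650) ≈ 6.100*0.592 ≈ 3.609.
Half-width = 1.96*3.609 ≈ 7.073
95% CI: 40 ± 7.073 = [32.927, 47.073]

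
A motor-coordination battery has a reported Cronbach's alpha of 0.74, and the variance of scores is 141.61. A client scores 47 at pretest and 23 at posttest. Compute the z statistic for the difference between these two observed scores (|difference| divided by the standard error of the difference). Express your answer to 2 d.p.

2.80

SD = √141.61 = 11.900
The standard error of measurement is 11.900*√(1 − 0.740) ≃ 11.900*0.510 ≃ 6.068.
Standard error of the difference = 6.068·√2 ≃ 8.581
z = 24 / 8.581 ≃ 2.797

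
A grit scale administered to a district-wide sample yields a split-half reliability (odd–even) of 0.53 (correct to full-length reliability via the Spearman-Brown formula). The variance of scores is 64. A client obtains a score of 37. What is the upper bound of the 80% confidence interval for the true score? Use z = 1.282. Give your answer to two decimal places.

SD = √64 = 8.000
Spearman-Brown: r = 2(0.53) / (1 + 0.53) = 1.060 / 1.530 ≈ 0.693
SEM = 8.000 × √(1 − 0.693) = 8.000 × √0.307 ≈ 8.000 × 0.554 ≈ 4.434
Half-width = 1.282×4.434 ≈ 5.684
Upper limit = 37 + 5.684 ≈ 42.684

42.68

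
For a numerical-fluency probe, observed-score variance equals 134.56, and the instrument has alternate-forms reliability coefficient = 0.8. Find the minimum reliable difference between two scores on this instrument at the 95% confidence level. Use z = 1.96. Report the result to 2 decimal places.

SD = √134.56 ≈ 11.600
The standard error of measurement is 11.600×√(1 − 0.800) ≈ 11.600×0.447 ≈ 5.188.
Standard error of the difference = 5.188·√2 ≈ 7.336
Minimum reliable difference = 1.96 × SE_diff ≈ 1.96 × 7.336 ≈ 14.380

14.38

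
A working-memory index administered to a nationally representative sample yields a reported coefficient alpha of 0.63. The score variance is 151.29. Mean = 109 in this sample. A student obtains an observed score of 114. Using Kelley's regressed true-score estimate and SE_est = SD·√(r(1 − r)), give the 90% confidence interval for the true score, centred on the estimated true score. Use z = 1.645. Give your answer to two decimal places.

[102.38, 121.92]

SD = √151.29 ≈ 12.3000
T̂ = 0.6300(114) + 0.3700(109) ≈ 112.1500
SE_est = SD × √(r(1 − r)) = 12.3000 × √0.2331 ≈ 12.3000 × 0.4828 ≈ 5.9385
90% CI: 112.1500 ± 9.7688 ≈ (102.3812, 121.9188)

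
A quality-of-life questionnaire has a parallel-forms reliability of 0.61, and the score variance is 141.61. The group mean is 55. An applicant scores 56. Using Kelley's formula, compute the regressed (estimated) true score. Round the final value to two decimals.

T̂ = 0.6100(56) + 0.3900(55) ≃ 55.6100

55.61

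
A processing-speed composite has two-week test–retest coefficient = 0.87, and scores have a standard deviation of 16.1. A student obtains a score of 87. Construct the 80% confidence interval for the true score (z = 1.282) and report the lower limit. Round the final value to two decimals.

SEM = 16.10000 · √(1 − 0.87000) = 16.10000 · √0.13000 ≈ 16.10000 · 0.36056 ≈ 5.80494
Margin = 1.282 · 5.80494 ≈ 7.44193
Lower bound: 87 − 7.44193 = 79.55807

79.56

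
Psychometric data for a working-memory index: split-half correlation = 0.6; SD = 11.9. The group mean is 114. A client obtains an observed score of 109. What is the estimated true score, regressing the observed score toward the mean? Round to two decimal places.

110.25

Full-length reliability (Spearman-Brown) = 2(0.6)/(1+0.6) ≈ 0.750
T̂ = 0.750(109) + 0.250(114) ≈ 110.250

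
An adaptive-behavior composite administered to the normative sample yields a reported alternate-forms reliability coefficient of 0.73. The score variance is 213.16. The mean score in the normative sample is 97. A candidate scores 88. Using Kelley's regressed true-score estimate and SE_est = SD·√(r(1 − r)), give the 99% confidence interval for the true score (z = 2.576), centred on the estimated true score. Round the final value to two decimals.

σ = 213.16^(1/2) = 14.6000
T̂ = 0.7300(88) + 0.2700(97) ≃ 90.4300
SE_est = 14.6000·√[r(1 − r)] ≃ 6.4818
99% CI: 90.4300 ± 16.6971 ≃ (73.7329, 107.1271)

[73.73, 107.13]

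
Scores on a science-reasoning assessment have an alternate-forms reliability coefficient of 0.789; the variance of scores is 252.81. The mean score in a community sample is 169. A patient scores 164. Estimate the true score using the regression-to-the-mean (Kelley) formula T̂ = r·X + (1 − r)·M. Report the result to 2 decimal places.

165.06

T̂ = r·X + (1 − r)·M = 0.7890*164 + 0.2110*169 = 129.3960 + 35.6590 ≃ 165.0550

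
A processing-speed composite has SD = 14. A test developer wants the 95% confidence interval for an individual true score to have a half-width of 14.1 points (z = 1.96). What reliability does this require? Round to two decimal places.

0.74

SEM needed = half-width / z = 14.1/1.96 ≈ 7.194
r = 1 − (7.194/14)² ≈ 1 − 0.264 ≈ 0.736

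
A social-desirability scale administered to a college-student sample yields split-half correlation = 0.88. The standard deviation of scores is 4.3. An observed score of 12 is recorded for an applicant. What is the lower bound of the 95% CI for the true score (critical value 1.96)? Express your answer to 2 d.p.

9.87

Full-length reliability (Spearman-Brown) = 2(0.88)/(1+0.88) ≈ 0.9362
The standard error of measurement is 4.3000×√(1 − 0.9362) ≈ 4.3000×0.2526 ≈ 1.0864.
Half-width = 1.96×1.0864 ≈ 2.1293
Lower bound: 12 − 2.1293 = 9.8707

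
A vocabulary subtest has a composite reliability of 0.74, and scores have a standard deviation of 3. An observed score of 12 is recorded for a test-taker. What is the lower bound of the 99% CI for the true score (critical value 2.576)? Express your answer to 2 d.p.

SEM = 3.00000 · √(1 − 0.74000) = 3.00000 · √0.26000 ≈ 3.00000 · 0.50990 ≈ 1.52971
2.576 · SEM ≈ 3.94052
Lower bound: 12 − 3.94052 = 8.05948

8.06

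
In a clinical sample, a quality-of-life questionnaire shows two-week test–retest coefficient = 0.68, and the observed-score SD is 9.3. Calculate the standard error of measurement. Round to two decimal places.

SEM = 9.300×√(1 − 0.680) ≈ 5.261

5.26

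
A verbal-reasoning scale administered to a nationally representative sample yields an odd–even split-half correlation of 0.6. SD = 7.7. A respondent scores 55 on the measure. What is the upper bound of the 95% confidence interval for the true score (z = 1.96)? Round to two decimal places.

62.55

Spearman-Brown: r = 2(0.6) / (1 + 0.6) = 1.200 / 1.600 ≃ 0.750
SEM = 7.700 * √(1 − 0.750) = 7.700 * √0.250 ≃ 7.700 * 0.500 ≃ 3.850
1.96 * SEM ≃ 7.546
Upper limit = 55 + 7.546 ≃ 62.546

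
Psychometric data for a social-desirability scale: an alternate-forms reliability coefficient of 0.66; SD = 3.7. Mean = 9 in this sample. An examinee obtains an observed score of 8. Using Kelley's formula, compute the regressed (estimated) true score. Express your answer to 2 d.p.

T̂ = 0.6600(8) + 0.3400(9) ≈ 8.3400

8.34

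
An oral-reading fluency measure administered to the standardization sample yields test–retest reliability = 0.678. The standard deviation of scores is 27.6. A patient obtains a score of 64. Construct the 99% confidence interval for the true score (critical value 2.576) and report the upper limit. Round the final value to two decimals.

104.34

SEM = 27.600 × √(1 − 0.678) = 27.600 × √0.322 ≈ 27.600 × 0.567 ≈ 15.662
Margin = 2.576 × 15.662 ≈ 40.344
Upper limit = 64 + 40.344 ≈ 104.344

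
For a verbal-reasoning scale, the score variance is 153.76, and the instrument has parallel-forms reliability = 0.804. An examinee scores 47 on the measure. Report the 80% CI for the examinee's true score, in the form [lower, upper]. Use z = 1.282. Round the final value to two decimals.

[39.96, 54.04]

SD = √153.76 ≈ 12.40000
The standard error of measurement is 12.40000×√(1 − 0.80400) ≈ 12.40000×0.44272 ≈ 5.48971.
Margin = 1.282 × 5.48971 ≈ 7.03781
CI = 47 ± 7.03781 → [39.96219, 54.03781]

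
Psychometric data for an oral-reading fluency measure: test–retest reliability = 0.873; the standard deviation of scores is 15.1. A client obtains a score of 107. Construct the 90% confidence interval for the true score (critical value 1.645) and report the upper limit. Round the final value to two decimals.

115.85

SEM = 15.1000 × √(1 − 0.8730) = 15.1000 × √0.1270 ≈ 15.1000 × 0.3564 ≈ 5.3812
Half-width = 1.645×5.3812 ≈ 8.8521
Upper limit = 107 + 8.8521 ≈ 115.8521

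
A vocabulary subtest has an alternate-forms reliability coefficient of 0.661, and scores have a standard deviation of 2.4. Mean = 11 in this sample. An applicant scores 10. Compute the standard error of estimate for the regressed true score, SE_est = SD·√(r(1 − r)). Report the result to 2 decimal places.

1.14

SE_est = SD × √(r(1 − r)) = 2.40000 × √0.22408 ≈ 2.40000 × 0.47337 ≈ 1.13609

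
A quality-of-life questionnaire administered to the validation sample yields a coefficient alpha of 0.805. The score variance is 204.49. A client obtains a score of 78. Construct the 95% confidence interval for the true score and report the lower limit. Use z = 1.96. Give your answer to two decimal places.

SD = √204.49 = 14.300
SEM = 14.300·√(1 − 0.805) ≃ 6.315
1.96 · SEM ≃ 12.377
Lower bound: 78 − 12.377 = 65.623

65.62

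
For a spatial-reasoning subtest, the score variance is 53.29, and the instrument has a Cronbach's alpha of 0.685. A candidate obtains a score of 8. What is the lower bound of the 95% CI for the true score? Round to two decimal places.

-0.03

SD = √53.29 ≈ 7.3000
SEM = 7.3000 * √(1 − 0.6850) = 7.3000 * √0.3150 ≈ 7.3000 * 0.5612 ≈ 4.0971
Half-width = 1.96*4.0971 ≈ 8.0303
Lower limit = 8 − 8.0303 ≈ -0.0303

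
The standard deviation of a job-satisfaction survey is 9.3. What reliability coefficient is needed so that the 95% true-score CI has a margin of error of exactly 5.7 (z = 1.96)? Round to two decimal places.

0.90

Required SEM = 5.7 / 1.96 ≃ 2.9082
Required reliability = 1 − (SEM/SD)² = 1 − 0.0978 ≃ 0.9022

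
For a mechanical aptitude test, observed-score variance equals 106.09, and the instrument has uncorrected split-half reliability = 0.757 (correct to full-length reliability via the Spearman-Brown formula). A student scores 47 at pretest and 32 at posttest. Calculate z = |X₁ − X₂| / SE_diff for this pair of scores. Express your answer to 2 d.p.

σ = 106.09^(1/2) = 10.3000
Spearman-Brown: r = 2(0.757) / (1 + 0.757) = 1.5140 / 1.7570 ≈ 0.8617
SEM = 10.3000 · √(1 − 0.8617) = 10.3000 · √0.1383 ≈ 10.3000 · 0.3719 ≈ 3.8305
SE_diff = √2 · SEM ≈ 5.4171
z = |47 − 32| / 5.4171 = 15 / 5.4171 ≈ 2.7690

2.77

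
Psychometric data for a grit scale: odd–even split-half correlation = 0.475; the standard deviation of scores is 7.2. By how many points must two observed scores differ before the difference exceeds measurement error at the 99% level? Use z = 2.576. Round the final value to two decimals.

15.65

r_full = 2·0.475 / (1 + 0.475) ≃ 0.644
SEM = 7.200 * √(1 − 0.644) = 7.200 * √0.356 ≃ 7.200 * 0.597 ≃ 4.296
SE_diff = SEM * √2 ≃ 4.296 * 1.414 ≃ 6.075
Minimum reliable difference = 2.576 * SE_diff ≃ 2.576 * 6.075 ≃ 15.649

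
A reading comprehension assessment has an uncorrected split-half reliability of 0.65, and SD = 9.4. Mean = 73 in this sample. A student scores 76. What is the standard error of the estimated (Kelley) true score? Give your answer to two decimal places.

Full-length reliability (Spearman-Brown) = 2(0.65)/(1+0.65) ≃ 0.7879
SE_est = 9.4000·√[r(1 − r)] ≃ 3.8428

3.84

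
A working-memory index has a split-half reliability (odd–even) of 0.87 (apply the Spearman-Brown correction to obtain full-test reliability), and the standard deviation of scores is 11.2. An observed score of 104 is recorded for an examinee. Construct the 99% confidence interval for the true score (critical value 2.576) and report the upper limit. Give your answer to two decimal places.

Full-length reliability (Spearman-Brown) = 2(0.87)/(1+0.87) ≈ 0.930
The standard error of measurement is 11.200·√(1 − 0.930) ≈ 11.200·0.264 ≈ 2.953.
2.576 · SEM ≈ 7.607
Upper limit = 104 + 7.607 ≈ 111.607

111.61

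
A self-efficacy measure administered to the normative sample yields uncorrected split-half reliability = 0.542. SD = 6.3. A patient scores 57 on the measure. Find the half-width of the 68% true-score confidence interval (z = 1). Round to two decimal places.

3.43

Spearman-Brown: r = 2(0.542) / (1 + 0.542) = 1.08400 / 1.54200 ≈ 0.70298
The standard error of measurement is 6.30000*√(1 − 0.70298) ≈ 6.30000*0.54499 ≈ 3.43345.
1 * SEM ≈ 3.43345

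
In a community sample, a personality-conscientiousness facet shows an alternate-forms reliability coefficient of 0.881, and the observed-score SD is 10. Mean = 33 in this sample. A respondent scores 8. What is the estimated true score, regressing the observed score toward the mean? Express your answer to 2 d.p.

T̂ = r·X + (1 − r)·M = 0.8810×8 + 0.1190×33 = 7.0480 + 3.9270 ≈ 10.9750

10.98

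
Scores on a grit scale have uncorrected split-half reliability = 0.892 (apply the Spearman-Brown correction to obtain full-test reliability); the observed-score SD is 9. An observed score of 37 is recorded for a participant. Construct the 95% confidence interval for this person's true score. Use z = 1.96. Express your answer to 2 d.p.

Spearman-Brown: r = 2(0.892) / (1 + 0.892) = 1.7840 / 1.8920 ≈ 0.9429
SEM = 9.0000·√(1 − 0.9429) ≈ 2.1503
Half-width = 1.96·2.1503 ≈ 4.2145
Interval: (32.7855, 41.2145)

[32.79, 41.21]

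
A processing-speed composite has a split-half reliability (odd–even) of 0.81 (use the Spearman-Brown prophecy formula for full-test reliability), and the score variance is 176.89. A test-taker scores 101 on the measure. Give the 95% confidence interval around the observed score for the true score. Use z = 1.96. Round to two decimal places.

[92.55, 109.45]

SD = √176.89 = 13.300
Spearman-Brown: r = 2(0.81) / (1 + 0.81) = 1.620 / 1.810 ≈ 0.895
SEM = 13.300 × √(1 − 0.895) = 13.300 × √0.105 ≈ 13.300 × 0.324 ≈ 4.309
Margin = 1.96 × 4.309 ≈ 8.446
CI = 101 ± 8.446 → [92.554, 109.446]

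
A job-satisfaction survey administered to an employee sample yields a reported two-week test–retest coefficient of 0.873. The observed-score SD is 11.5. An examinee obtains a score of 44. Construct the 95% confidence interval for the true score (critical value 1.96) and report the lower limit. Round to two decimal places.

SEM = 11.500·√(1 − 0.873) ≈ 4.098
1.96 · SEM ≈ 8.033
Lower limit = 44 − 8.033 ≈ 35.967

35.97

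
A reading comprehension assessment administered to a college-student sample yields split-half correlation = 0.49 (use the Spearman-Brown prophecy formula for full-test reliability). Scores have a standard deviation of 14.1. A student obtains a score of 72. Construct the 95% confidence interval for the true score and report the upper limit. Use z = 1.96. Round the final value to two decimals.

88.17

Full-length reliability (Spearman-Brown) = 2(0.49)/(1+0.49) ≃ 0.658
SEM = 14.100·√(1 − 0.658) ≃ 8.249
Margin = 1.96 · 8.249 ≃ 16.168
Upper bound: 72 + 16.168 = 88.168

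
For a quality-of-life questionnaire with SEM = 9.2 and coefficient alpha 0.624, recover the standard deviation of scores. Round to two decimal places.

15.00

SD = SEM / √(1 − r) = 9.2 / √0.376 ≃ 9.2 / 0.613 ≃ 15.004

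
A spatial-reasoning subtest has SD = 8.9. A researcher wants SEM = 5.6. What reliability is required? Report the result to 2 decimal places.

r = 1 − (5.600/8.9)² ≈ 1 − 0.396 ≈ 0.604

0.60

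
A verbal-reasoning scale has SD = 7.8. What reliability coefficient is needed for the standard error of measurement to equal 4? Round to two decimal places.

r = 1 − (SEM / SD)² = 1 − (4.000 / 7.8)² ≈ 1 − 0.263 ≈ 0.737

0.74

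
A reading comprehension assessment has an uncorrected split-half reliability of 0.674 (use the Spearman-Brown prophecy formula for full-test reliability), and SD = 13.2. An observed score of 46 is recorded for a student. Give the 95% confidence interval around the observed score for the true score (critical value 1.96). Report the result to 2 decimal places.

Spearman-Brown: r = 2(0.674) / (1 + 0.674) = 1.3480 / 1.6740 ≃ 0.8053
SEM = 13.2000 * √(1 − 0.8053) = 13.2000 * √0.1947 ≃ 13.2000 * 0.4413 ≃ 5.8251
Half-width = 1.96*5.8251 ≃ 11.4172
95% CI: 46 ± 11.4172 = [34.5828, 57.4172]

[34.58, 57.42]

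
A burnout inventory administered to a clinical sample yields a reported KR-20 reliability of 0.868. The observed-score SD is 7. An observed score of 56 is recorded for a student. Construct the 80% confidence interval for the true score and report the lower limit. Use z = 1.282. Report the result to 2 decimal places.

52.74

SEM = 7.0000*√(1 − 0.8680) ≈ 2.5432
Half-width = 1.282*2.5432 ≈ 3.2604
Lower limit = 56 − 3.2604 ≈ 52.7396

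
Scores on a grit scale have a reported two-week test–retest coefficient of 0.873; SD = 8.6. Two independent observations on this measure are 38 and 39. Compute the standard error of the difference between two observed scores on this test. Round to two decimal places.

4.33

SEM = 8.6000 · √(1 − 0.8730) = 8.6000 · √0.1270 ≈ 8.6000 · 0.3564 ≈ 3.0648
Standard error of the difference = 3.0648·√2 ≈ 4.3343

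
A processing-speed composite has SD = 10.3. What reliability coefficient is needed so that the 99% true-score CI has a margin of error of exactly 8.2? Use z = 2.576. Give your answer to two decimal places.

Required SEM = 8.2 / 2.576 ≈ 3.18323
r = 1 − (SEM / SD)² = 1 − (3.18323 / 10.3)² ≈ 1 − 0.09551 ≈ 0.90449

0.90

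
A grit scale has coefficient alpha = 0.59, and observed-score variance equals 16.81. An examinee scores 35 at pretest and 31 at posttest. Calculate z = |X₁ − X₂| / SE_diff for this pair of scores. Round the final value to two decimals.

SD = √16.81 = 4.10000
SEM = 4.10000*√(1 − 0.59000) ≈ 2.62528
SE_diff = SEM * √2 ≈ 2.62528 * 1.41421 ≈ 3.71271
z = |35 − 31| / 3.71271 = 4 / 3.71271 ≈ 1.07738

1.08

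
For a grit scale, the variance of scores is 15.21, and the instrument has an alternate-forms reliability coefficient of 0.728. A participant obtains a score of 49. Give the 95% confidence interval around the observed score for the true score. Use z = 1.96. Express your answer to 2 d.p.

[45.01, 52.99]

SD = √15.21 = 3.90000
SEM = 3.90000*√(1 − 0.72800) ≈ 2.03399
1.96 * SEM ≈ 3.98662
CI = 49 ± 3.98662 → [45.01338, 52.98662]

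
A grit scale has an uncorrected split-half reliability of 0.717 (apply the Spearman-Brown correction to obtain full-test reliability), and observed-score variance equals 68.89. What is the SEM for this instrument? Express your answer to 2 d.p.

σ = 68.89^(1/2) = 8.3000
r_full = 2·0.717 / (1 + 0.717) ≈ 0.8352
The standard error of measurement is 8.3000·√(1 − 0.8352) ≈ 8.3000·0.4060 ≈ 3.3697.

3.37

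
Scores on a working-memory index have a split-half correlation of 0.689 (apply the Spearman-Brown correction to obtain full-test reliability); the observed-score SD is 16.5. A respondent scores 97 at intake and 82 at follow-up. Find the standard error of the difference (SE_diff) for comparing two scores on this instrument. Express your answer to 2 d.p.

10.01

Spearman-Brown: r = 2(0.689) / (1 + 0.689) = 1.378 / 1.689 ≈ 0.816
SEM = 16.500 × √(1 − 0.816) = 16.500 × √0.184 ≈ 16.500 × 0.429 ≈ 7.080
Standard error of the difference = 7.080·√2 ≈ 10.013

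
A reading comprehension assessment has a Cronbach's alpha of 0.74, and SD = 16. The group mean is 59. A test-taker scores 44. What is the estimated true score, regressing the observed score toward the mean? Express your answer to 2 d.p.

47.90

T̂ = r·X + (1 − r)·M = 0.7400*44 + 0.2600*59 = 32.5600 + 15.3400 ≈ 47.9000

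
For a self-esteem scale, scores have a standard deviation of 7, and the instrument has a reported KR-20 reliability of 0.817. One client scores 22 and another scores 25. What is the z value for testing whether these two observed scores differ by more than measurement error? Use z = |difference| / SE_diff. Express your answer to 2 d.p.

The standard error of measurement is 7.000×√(1 − 0.817) ≈ 7.000×0.428 ≈ 2.994.
SE_diff = √2 × SEM ≈ 4.235
z = 3 / 4.235 ≈ 0.708

0.71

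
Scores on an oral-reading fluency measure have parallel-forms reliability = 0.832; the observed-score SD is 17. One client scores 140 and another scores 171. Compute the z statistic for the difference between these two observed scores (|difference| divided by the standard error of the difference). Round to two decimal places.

SEM = 17.0000 * √(1 − 0.8320) = 17.0000 * √0.1680 ≈ 17.0000 * 0.4099 ≈ 6.9679
Standard error of the difference = 6.9679·√2 ≈ 9.8541
z = |140 − 171| / 9.8541 = 31 / 9.8541 ≈ 3.1459

3.15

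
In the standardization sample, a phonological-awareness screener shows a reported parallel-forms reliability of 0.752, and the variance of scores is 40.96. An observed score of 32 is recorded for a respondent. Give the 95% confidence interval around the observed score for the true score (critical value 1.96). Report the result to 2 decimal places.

σ = 40.96^(1/2) = 6.400
SEM = 6.400·√(1 − 0.752) ≈ 3.187
Margin = 1.96 · 3.187 ≈ 6.247
Interval: (25.753, 38.247)

[25.75, 38.25]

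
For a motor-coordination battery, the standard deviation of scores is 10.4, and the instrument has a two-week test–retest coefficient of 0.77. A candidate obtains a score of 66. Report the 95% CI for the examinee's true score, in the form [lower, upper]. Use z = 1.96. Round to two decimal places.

[56.22, 75.78]

SEM = 10.4000*√(1 − 0.7700) ≈ 4.9877
1.96 * SEM ≈ 9.7758
Interval: (56.2242, 75.7758)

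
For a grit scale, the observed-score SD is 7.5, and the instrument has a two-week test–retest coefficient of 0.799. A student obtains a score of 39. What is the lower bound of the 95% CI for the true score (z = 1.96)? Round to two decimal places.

The standard error of measurement is 7.500·√(1 − 0.799) ≃ 7.500·0.448 ≃ 3.362.
1.96 · SEM ≃ 6.590
Lower limit = 39 − 6.590 ≃ 32.410

32.41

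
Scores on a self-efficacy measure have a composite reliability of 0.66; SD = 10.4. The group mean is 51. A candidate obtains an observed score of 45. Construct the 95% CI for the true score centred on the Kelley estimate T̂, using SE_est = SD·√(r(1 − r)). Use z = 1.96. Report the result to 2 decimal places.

[37.38, 56.70]

Estimated true score = 0.6600·45 + (1 − 0.6600)·51 ≈ 47.0400
SE_est = SD · √(r(1 − r)) = 10.4000 · √0.2244 ≈ 10.4000 · 0.4737 ≈ 4.9266
CI = 47.0400 ± 1.96 · 4.9266 → [37.3839, 56.6961]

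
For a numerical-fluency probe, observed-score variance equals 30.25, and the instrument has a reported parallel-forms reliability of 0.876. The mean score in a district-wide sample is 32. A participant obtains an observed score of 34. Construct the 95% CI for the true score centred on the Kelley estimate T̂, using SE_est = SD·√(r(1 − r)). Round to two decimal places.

SD = √30.25 ≃ 5.5000
Estimated true score = 0.8760·34 + (1 − 0.8760)·32 ≃ 33.7520
SE_est = 5.5000·√[r(1 − r)] ≃ 1.8127
95% CI: 33.7520 ± 3.5529 ≃ (30.1991, 37.3049)

[30.20, 37.30]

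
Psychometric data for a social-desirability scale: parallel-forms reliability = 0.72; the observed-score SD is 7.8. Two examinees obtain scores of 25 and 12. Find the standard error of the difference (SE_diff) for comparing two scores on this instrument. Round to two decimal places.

SEM = 7.80000 · √(1 − 0.72000) = 7.80000 · √0.28000 ≃ 7.80000 · 0.52915 ≃ 4.12737
Standard error of the difference = 4.12737·√2 ≃ 5.83699

5.84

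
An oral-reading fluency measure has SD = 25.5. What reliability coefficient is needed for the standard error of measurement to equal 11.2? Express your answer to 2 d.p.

r = 1 − (SEM / SD)² = 1 − (11.2000 / 25.5)² ≈ 1 − 0.1929 ≈ 0.8071

0.81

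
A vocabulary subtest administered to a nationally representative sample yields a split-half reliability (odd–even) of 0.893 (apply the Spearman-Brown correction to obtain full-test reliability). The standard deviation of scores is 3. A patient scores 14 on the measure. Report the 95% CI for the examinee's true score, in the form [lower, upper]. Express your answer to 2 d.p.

[12.60, 15.40]

Full-length reliability (Spearman-Brown) = 2(0.893)/(1+0.893) ≈ 0.94348
SEM = 3.00000×√(1 − 0.94348) ≈ 0.71324
Half-width = 1.96×0.71324 ≈ 1.39796
CI = 14 ± 1.39796 → [12.60204, 15.39796]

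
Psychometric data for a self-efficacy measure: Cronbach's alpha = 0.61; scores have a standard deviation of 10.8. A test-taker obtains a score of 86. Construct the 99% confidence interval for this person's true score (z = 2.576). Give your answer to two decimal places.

SEM = 10.80000 * √(1 − 0.61000) = 10.80000 * √0.39000 ≈ 10.80000 * 0.62450 ≈ 6.74460
Margin = 2.576 * 6.74460 ≈ 17.37408
CI = 86 ± 17.37408 → [68.62592, 103.37408]

[68.63, 103.37]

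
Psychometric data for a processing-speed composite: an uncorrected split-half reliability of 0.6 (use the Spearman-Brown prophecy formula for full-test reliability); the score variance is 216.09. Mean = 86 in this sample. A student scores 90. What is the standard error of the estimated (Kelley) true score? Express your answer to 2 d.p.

6.37

SD = √216.09 ≈ 14.7000
r_full = 2·0.6 / (1 + 0.6) ≈ 0.7500
SE_est = SD * √(r(1 − r)) = 14.7000 * √0.1875 ≈ 14.7000 * 0.4330 ≈ 6.3653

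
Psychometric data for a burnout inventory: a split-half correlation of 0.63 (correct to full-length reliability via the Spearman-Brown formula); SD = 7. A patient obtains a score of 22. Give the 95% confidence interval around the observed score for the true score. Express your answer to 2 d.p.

Spearman-Brown: r = 2(0.63) / (1 + 0.63) = 1.2600 / 1.6300 ≃ 0.7730
The standard error of measurement is 7.0000·√(1 − 0.7730) ≃ 7.0000·0.4764 ≃ 3.3351.
Margin = 1.96 · 3.3351 ≃ 6.5367
95% CI: 22 ± 6.5367 = [15.4633, 28.5367]

[15.46, 28.54]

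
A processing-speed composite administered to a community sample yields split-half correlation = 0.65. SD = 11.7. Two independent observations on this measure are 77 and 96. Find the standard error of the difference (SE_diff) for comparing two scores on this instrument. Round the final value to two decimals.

7.62

Spearman-Brown: r = 2(0.65) / (1 + 0.65) = 1.300 / 1.650 ≃ 0.788
SEM = 11.700×√(1 − 0.788) ≃ 5.389
SE_diff = SEM × √2 ≃ 5.389 × 1.414 ≃ 7.621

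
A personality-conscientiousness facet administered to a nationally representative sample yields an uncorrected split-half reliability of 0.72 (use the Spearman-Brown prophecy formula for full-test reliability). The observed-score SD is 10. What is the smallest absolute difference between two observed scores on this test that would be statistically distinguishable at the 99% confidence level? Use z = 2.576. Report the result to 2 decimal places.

14.70

r_full = 2·0.72 / (1 + 0.72) ≃ 0.837
SEM = 10.000 × √(1 − 0.837) = 10.000 × √0.163 ≃ 10.000 × 0.403 ≃ 4.035
Standard error of the difference = 4.035·√2 ≃ 5.706
Minimum reliable difference = 2.576 × SE_diff ≃ 2.576 × 5.706 ≃ 14.699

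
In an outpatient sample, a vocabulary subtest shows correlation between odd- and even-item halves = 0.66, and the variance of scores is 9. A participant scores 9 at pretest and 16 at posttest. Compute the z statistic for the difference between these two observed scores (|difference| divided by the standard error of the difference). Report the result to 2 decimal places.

3.65

SD = √9 ≈ 3.00000
r_full = 2·0.66 / (1 + 0.66) ≈ 0.79518
The standard error of measurement is 3.00000*√(1 − 0.79518) ≈ 3.00000*0.45257 ≈ 1.35771.
SE_diff = √2 * SEM ≈ 1.92009
z = |9 − 16| / 1.92009 = 7 / 1.92009 ≈ 3.64566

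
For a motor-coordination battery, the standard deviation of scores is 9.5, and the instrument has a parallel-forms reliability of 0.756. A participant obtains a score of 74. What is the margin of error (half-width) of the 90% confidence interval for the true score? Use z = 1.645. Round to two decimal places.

SEM = 9.5000 · √(1 − 0.7560) = 9.5000 · √0.2440 ≈ 9.5000 · 0.4940 ≈ 4.6927
Half-width = 1.645·4.6927 ≈ 7.7194

7.72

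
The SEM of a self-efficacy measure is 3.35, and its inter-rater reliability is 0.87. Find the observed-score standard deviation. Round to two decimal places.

SD = SEM / √(1 − r) = 3.35 / √0.1300 ≈ 3.35 / 0.3606 ≈ 9.2912

9.29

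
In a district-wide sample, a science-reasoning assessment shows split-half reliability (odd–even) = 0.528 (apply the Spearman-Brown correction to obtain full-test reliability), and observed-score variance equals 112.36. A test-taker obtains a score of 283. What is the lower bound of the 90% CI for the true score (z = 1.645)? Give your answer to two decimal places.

273.31

SD = √112.36 = 10.6000
Full-length reliability (Spearman-Brown) = 2(0.528)/(1+0.528) ≈ 0.6911
SEM = 10.6000×√(1 − 0.6911) ≈ 5.8914
Margin = 1.645 × 5.8914 ≈ 9.6913
Lower limit = 283 − 9.6913 ≈ 273.3087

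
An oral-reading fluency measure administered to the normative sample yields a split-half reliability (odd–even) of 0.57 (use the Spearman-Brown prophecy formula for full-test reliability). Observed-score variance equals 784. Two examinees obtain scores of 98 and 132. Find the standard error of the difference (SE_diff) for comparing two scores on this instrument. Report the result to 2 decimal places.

20.72

SD = √784 ≈ 28.0000
r_full = 2·0.57 / (1 + 0.57) ≈ 0.7261
The standard error of measurement is 28.0000×√(1 − 0.7261) ≈ 28.0000×0.5233 ≈ 14.6535.
SE_diff = SEM × √2 ≈ 14.6535 × 1.4142 ≈ 20.7232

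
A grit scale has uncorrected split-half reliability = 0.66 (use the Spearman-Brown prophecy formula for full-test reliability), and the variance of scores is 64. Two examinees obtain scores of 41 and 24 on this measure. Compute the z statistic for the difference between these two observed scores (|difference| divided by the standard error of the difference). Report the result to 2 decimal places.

SD = √64 ≈ 8.000
Full-length reliability (Spearman-Brown) = 2(0.66)/(1+0.66) ≈ 0.795
The standard error of measurement is 8.000*√(1 − 0.795) ≈ 8.000*0.453 ≈ 3.621.
Standard error of the difference = 3.621·√2 ≈ 5.120
z = 17 / 5.120 ≈ 3.320

3.32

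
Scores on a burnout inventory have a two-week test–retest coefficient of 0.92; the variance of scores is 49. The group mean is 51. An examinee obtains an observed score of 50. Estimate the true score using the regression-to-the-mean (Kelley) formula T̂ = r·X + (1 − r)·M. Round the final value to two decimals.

Estimated true score = 0.920×50 + (1 − 0.920)×51 ≈ 50.080

50.08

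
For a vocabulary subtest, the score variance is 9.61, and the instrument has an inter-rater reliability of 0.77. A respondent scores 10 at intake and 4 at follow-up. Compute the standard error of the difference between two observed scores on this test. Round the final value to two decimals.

σ = 9.61^(1/2) = 3.1000
SEM = 3.1000·√(1 − 0.7700) ≈ 1.4867
SE_diff = SEM · √2 ≈ 1.4867 · 1.4142 ≈ 2.1025

2.10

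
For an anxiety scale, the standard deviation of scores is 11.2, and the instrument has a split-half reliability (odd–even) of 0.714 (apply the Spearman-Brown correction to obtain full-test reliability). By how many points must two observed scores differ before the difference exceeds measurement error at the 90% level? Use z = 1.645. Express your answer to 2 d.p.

10.64

Spearman-Brown: r = 2(0.714) / (1 + 0.714) = 1.42800 / 1.71400 ≃ 0.83314
SEM = 11.20000 * √(1 − 0.83314) = 11.20000 * √0.16686 ≃ 11.20000 * 0.40849 ≃ 4.57505
SE_diff = √2 * SEM ≃ 6.47009
Smallest detectable difference = 1.645*6.47009 ≃ 10.64331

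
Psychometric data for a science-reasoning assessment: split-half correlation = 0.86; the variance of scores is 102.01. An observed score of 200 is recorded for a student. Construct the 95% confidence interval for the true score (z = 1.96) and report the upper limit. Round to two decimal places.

SD = √102.01 = 10.1000
Full-length reliability (Spearman-Brown) = 2(0.86)/(1+0.86) ≈ 0.9247
SEM = 10.1000 * √(1 − 0.9247) = 10.1000 * √0.0753 ≈ 10.1000 * 0.2744 ≈ 2.7710
1.96 * SEM ≈ 5.4311
Upper bound: 200 + 5.4311 = 205.4311

205.43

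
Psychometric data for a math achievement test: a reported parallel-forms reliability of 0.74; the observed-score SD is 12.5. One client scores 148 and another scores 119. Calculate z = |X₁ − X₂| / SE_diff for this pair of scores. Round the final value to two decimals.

SEM = 12.5000×√(1 − 0.7400) ≈ 6.3738
SE_diff = SEM × √2 ≈ 6.3738 × 1.4142 ≈ 9.0139
z = |148 − 119| / 9.0139 = 29 / 9.0139 ≈ 3.2173

3.22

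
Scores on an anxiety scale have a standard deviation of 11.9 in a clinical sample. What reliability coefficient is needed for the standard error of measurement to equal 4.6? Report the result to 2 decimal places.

0.85

r = 1 − (4.60000/11.9)² ≈ 1 − 0.14942 ≈ 0.85058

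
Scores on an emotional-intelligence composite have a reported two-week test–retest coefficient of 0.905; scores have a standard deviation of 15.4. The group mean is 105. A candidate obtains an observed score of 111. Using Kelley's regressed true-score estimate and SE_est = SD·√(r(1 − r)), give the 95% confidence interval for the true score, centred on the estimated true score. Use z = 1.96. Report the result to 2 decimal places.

[101.58, 119.28]

Estimated true score = 0.905·111 + (1 − 0.905)·105 ≈ 110.430
SE_est = 15.400·√[r(1 − r)] ≈ 4.516
95% CI: 110.430 ± 8.850 ≈ (101.580, 119.280)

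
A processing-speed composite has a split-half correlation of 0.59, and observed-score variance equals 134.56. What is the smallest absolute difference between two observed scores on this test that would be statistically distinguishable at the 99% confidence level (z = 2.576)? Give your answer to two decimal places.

σ = 134.56^(1/2) = 11.600
Spearman-Brown: r = 2(0.59) / (1 + 0.59) = 1.180 / 1.590 ≈ 0.742
SEM = 11.600·√(1 − 0.742) ≈ 5.890
SE_diff = SEM · √2 ≈ 5.890 · 1.414 ≈ 8.330
Smallest detectable difference = 2.576·8.330 ≈ 21.459

21.46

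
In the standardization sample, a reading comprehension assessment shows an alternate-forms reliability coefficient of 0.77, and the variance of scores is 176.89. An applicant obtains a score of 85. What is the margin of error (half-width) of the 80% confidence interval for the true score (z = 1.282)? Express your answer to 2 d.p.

8.18

σ = 176.89^(1/2) = 13.300
SEM = 13.300 · √(1 − 0.770) = 13.300 · √0.230 ≈ 13.300 · 0.480 ≈ 6.378
Margin = 1.282 · 6.378 ≈ 8.177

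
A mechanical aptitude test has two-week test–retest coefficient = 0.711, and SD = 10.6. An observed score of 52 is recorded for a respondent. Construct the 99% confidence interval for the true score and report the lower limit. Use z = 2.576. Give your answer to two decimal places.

37.32

SEM = 10.600 * √(1 − 0.711) = 10.600 * √0.289 ≈ 10.600 * 0.538 ≈ 5.698
2.576 * SEM ≈ 14.679
Lower bound: 52 − 14.679 = 37.321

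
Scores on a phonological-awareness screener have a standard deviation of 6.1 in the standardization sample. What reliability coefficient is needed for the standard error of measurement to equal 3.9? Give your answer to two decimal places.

0.59

r = 1 − (SEM / SD)² = 1 − (3.9000 / 6.1)² ≈ 1 − 0.4088 ≈ 0.5912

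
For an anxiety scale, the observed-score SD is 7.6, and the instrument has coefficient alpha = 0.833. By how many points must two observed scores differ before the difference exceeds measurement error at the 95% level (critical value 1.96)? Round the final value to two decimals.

The standard error of measurement is 7.6000·√(1 − 0.8330) ≈ 7.6000·0.4087 ≈ 3.1058.
SE_diff = SEM · √2 ≈ 3.1058 · 1.4142 ≈ 4.3922
Minimum reliable difference = 1.96 · SE_diff ≈ 1.96 · 4.3922 ≈ 8.6088

8.61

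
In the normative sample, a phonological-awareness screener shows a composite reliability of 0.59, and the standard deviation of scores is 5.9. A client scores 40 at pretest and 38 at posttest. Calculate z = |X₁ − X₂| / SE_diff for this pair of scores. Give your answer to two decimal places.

The standard error of measurement is 5.90000*√(1 − 0.59000) ≈ 5.90000*0.64031 ≈ 3.77784.
SE_diff = √2 * SEM ≈ 5.34268
z = |40 − 38| / 5.34268 = 2 / 5.34268 ≈ 0.37434

0.37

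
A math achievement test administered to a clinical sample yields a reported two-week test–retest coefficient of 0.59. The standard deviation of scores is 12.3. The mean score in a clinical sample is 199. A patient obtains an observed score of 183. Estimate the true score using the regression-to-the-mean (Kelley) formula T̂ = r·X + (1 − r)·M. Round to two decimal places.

T̂ = r·X + (1 − r)·M = 0.5900·183 + 0.4100·199 = 107.9700 + 81.5900 ≈ 189.5600

189.56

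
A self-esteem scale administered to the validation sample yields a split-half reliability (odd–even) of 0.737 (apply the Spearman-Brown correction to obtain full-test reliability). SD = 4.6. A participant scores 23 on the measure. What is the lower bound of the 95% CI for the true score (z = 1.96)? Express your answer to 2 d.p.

19.49

Full-length reliability (Spearman-Brown) = 2(0.737)/(1+0.737) ≈ 0.8486
The standard error of measurement is 4.6000·√(1 − 0.8486) ≈ 4.6000·0.3891 ≈ 1.7899.
Margin = 1.96 · 1.7899 ≈ 3.5083
Lower bound: 23 − 3.5083 = 19.4917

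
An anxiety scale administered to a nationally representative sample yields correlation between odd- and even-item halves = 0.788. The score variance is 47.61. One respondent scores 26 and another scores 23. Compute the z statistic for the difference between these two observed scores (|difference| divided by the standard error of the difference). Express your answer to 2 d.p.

σ = 47.61^(1/2) = 6.900
Full-length reliability (Spearman-Brown) = 2(0.788)/(1+0.788) ≈ 0.881
SEM = 6.900 · √(1 − 0.881) = 6.900 · √0.119 ≈ 6.900 · 0.344 ≈ 2.376
SE_diff = SEM · √2 ≈ 2.376 · 1.414 ≈ 3.360
z = |26 − 23| / 3.360 = 3 / 3.360 ≈ 0.893

0.89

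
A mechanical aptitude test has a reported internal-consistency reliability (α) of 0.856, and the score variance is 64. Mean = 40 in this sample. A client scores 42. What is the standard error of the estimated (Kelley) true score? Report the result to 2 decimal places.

SD = √64 = 8.000
SE_est = SD × √(r(1 − r)) = 8.000 × √0.123 ≈ 8.000 × 0.351 ≈ 2.809

2.81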